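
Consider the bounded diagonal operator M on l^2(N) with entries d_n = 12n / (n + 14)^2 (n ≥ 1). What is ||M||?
||M|| = 3/14 (attained at n = 14)

For M diagonal, ||M|| = sup_n |d_n|. Treat f(x) = 12x / (x + 14)^2 for real x > 0. By the quotient rule, f'(x) = 12(14 - x)/(x + 14)^3, which is positive for x < 14 and negative for x > 14. So f has a unique maximum at x = 14, and since 14 is a positive integer, the supremum over n ≥ 1 is attained at n = 14: d_14 = 12·14/(14 + 14)^2 = 12·14/784 = 3/14. Hence ||M|| = 3/14.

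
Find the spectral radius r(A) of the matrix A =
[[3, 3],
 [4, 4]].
r(A) = 7

The eigenvalues of A are the roots of its characteristic polynomial. With M = A (coefficients from the trace and determinant):
  p(λ) = det(λ I - M) = λ^2 - 7λ.
For λ^2 - 7λ the discriminant is 49. It is a perfect square (7^2), so the roots are rational: λ = (7 ± 7)/2 = 7, 0.
Thus the eigenvalues (to 4 decimals) are 7 (modulus 7); 0 (modulus 0). The spectral radius is the largest modulus: r(A) = 7. (Cross-check: r(A) ≤ ||A||_2 ≈ 7.0711; equality holds whenever A is normal, though it can also hold for some non-normal A.)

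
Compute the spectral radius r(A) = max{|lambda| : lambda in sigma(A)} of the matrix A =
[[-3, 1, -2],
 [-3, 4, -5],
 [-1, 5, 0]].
r(A) ≈ 4.6174

The eigenvalues of A are the roots of its characteristic polynomial. With M = A (coefficients from the trace, the sum of principal 2x2 minors, and det A):
  p(λ) = det(λ I - M) = λ^3 - λ^2 + 14λ + 48.
No integer candidate from the rational root theorem (±divisors of 48) is a root, so the roots are irrational. The cubic discriminant is Δ = -84892 < 0, so there is one real root and a complex-conjugate pair. p(-3) = -30 and p(-2) = 8 have opposite signs, so a root lies in (-3, -2); Newton's method refines it to λ ≈ -2.2514. Dividing out (λ - (-2.2514)) leaves approximately λ^2 - 3.2514λ + 21.3202. For λ^2 - 3.2514λ + 21.3202 the discriminant is -74.7091. It is negative, so the remaining roots are the complex-conjugate pair λ ≈ 1.6257 ± 4.3217i. Their product equals the constant term, so |λ|^2 ≈ 21.3202 and |λ| ≈ 4.6174.
Thus the eigenvalues (to 4 decimals) are -2.2514 (modulus 2.2514); 1.6257 ± 4.3217i (modulus 4.6174). The spectral radius is the largest modulus: r(A) ≈ 4.6174. (Cross-check: r(A) ≤ ||A||_2 ≈ 8.5753; equality holds whenever A is normal, though it can also hold for some non-normal A.)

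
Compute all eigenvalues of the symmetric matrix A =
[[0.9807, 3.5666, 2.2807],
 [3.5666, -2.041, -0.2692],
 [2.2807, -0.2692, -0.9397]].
sigma(A) ≈ {-5, -1, 4}

A is real symmetric, so its spectrum consists of real eigenvalues. Expanding the characteristic polynomial of the displayed matrix gives
  det(λ I - A) = p(λ) = λ^3 + (2)λ^2 + (-19)λ + (-20).
Solving p(λ) = 0 yields eigenvalues ≈ -5, -1, 4. (A is shown rounded to 4 decimals, so these recover the underlying integer eigenvalues to within that precision.)
Verification: the trace of A = -2 equals the sum of eigenvalues -2, and det(A) ≈ 20.0003 matches the eigenvalue product 20.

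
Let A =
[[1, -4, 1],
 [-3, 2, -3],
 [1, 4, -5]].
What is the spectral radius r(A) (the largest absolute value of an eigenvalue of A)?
r(A) ≈ 4.3623

The eigenvalues of A are the roots of its characteristic polynomial. With M = A (coefficients from the trace, the sum of principal 2x2 minors, and det A):
  p(λ) = det(λ I - M) = λ^3 + 2λ^2 - 14λ - 60.
No integer candidate from the rational root theorem (±divisors of 60) is a root, so the roots are irrational. The cubic discriminant is Δ = -53280 < 0, so there is one real root and a complex-conjugate pair. p(4) = -20 and p(5) = 45 have opposite signs, so a root lies in (4, 5); Newton's method refines it to λ ≈ 4.3623. Dividing out (λ - (4.3623)) leaves approximately λ^2 + 6.3623λ + 13.7542. For λ^2 + 6.3623λ + 13.7542 the discriminant is -14.5381. It is negative, so the remaining roots are the complex-conjugate pair λ ≈ -3.1811 ± 1.9064i. Their product equals the constant term, so |λ|^2 ≈ 13.7542 and |λ| ≈ 3.7087.
Thus the eigenvalues (to 4 decimals) are 4.3623 (modulus 4.3623); -3.1811 ± 1.9064i (modulus 3.7087). The spectral radius is the largest modulus: r(A) ≈ 4.3623. (Cross-check: r(A) ≤ ||A||_2 ≈ 8.1605; equality holds whenever A is normal, though it can also hold for some non-normal A.)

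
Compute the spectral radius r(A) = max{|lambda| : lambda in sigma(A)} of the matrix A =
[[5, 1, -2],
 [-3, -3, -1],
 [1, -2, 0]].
r(A) ≈ 3.5909

The eigenvalues of A are the roots of its characteristic polynomial. With M = A (coefficients from the trace, the sum of principal 2x2 minors, and det A):
  p(λ) = det(λ I - M) = λ^3 - 2λ^2 - 12λ + 29.
No integer candidate from the rational root theorem (±divisors of 29) is a root, so the roots are irrational. The cubic discriminant is Δ = -1763 < 0, so there is one real root and a complex-conjugate pair. p(-4) = -19 and p(-3) = 20 have opposite signs, so a root lies in (-4, -3); Newton's method refines it to λ ≈ -3.5909. Dividing out (λ - (-3.5909)) leaves approximately λ^2 - 5.5909λ + 8.076. For λ^2 - 5.5909λ + 8.076 the discriminant is -1.0464. It is negative, so the remaining roots are the complex-conjugate pair λ ≈ 2.7954 ± 0.5115i. Their product equals the constant term, so |λ|^2 ≈ 8.076 and |λ| ≈ 2.8418.
Thus the eigenvalues (to 4 decimals) are -3.5909 (modulus 3.5909); 2.7954 ± 0.5115i (modulus 2.8418). The spectral radius is the largest modulus: r(A) ≈ 3.5909. (Cross-check: r(A) ≤ ||A||_2 ≈ 6.4368; equality holds whenever A is normal, though it can also hold for some non-normal A.)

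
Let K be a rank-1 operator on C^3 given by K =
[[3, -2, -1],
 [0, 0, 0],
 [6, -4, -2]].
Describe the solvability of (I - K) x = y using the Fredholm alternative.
(I - K) is singular (det(I - K) = 0, i.e. 1 ∈ sigma(K)). (I - K) x = y is solvable iff y ⊥ ker((I - K)^*) = span{(3, -2, -1)}, i.e. iff 3y_1 - 2y_2 - y_3 = 0. When solvable, the solutions are x = y + c·(1, 0, 2), c arbitrary (ker(I - K) = span{(1, 0, 2)}, dimension 1).

K has rank 1, so it is an outer product K = u v^T: every row of K is a multiple of one row vector. Reading off the entries, u = (1, 0, 2) and v = (3, -2, -1) (row i of K equals u_i·v^T). A rank-one matrix u v^T satisfies K u = u (v·u) and kills the (2)-dimensional subspace v^⊥, so its characteristic polynomial is lambda^2 (lambda - v·u) with v·u = tr K = 1. Hence the eigenvalues of I - K are 1 (multiplicity 2) and 1 - (1) = 0, so det(I - K) = 0. (Direct check: I - K =
[[-2, 2, 1],
 [0, 1, 0],
 [-6, 4, 3]]
has determinant 0.) So 1 is an eigenvalue of K and (I - K) is not invertible. The finite-dimensional Fredholm alternative says: either (I - K) is invertible, or ker(I - K) ≠ {0} and then range(I - K) = ker((I - K)^*)^⊥, with dim ker(I - K) = dim ker((I - K)^*). We are in the second case, so we need both kernels. Kernel of I - K: (I - K) u = u - u (v·u) = u - u = 0, so ker(I - K) = span{u} = span{(1, 0, 2)} (it is exactly 1-dimensional because rank(I - K) = 2). Kernel of the adjoint: K is real, so (I - K)^* = I - K^T = I - v u^T, and (I - v u^T) v = v - v (u·v) = 0; hence ker((I - K)^*) = span{v} = span{(3, -2, -1)}. Therefore (I - K) x = y is solvable iff <y, v> = 0, i.e. iff 3y_1 - 2y_2 - y_3 = 0. When this holds, K y = u (v·y) = 0, so (I - K) y = y and x = y is a particular solution; the full solution set is the line x = y + c·u = y + c·(1, 0, 2), c ∈ C.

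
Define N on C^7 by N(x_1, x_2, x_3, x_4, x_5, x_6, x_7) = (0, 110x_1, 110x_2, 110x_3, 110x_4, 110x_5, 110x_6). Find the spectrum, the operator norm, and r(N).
sigma(N) = {0}; ||N|| = 110; r(N) = 0. (N is nilpotent with N^7 = 0.)

On C^7, N is a strictly lower-triangular matrix with 110 on the subdiagonal and zeros elsewhere, so its characteristic polynomial is lambda^7 and every eigenvalue is 0: sigma(N) = {0}. For the operator norm, N e_i = 110e_{i+1} for i = 1, ..., 6 and N e_7 = 0, so the singular values of N are 110 (with multiplicity 6) and 0; hence ||N|| = 110. The spectral radius r(N) = max|lambda| = 0. Note ||N|| > r(N) — characteristic of non-normal nilpotent operators. Indeed N^7 = 0.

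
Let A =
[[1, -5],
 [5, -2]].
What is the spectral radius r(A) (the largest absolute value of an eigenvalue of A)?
r(A) = sqrt(23) ≈ 4.7958

The eigenvalues of A are the roots of its characteristic polynomial. With M = A (coefficients from the trace and determinant):
  p(λ) = det(λ I - M) = λ^2 + λ + 23.
For λ^2 + λ + 23 the discriminant is -91. It is negative, so the roots are the complex-conjugate pair λ = -1/2 ± (sqrt(91)/2) i ≈ -0.5 ± 4.7697i. For a conjugate pair the product of the roots equals the constant term, so |λ|^2 = 23 and |λ| = sqrt(23) ≈ 4.7958.
Thus the eigenvalues (to 4 decimals) are -0.5 ± 4.7697i (modulus 4.7958). The spectral radius is the largest modulus: r(A) = sqrt(23) ≈ 4.7958. (Cross-check: r(A) ≤ ||A||_2 ≈ 6.5249; equality holds whenever A is normal, though it can also hold for some non-normal A.)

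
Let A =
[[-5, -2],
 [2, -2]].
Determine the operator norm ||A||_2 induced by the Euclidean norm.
||A||_2 = sqrt((37 + sqrt(585))/2) ≈ 5.5311 (= sqrt(largest eigenvalue of A^T A))

||A||_2 = sigma_max(A) = sqrt(lambda_max(A^T A)). Form the symmetric matrix M = A^T A =
[[29, 6],
 [6, 8]].
Its characteristic polynomial (trace, determinant of M give the coefficients) is
  p(λ) = det(λ I - M) = λ^2 - 37λ + 196.
For λ^2 - 37λ + 196 the discriminant is 585. It is nonnegative but not a perfect square, so the roots are real and irrational: λ = (37 ± sqrt(585))/2 ≈ 30.5934, 6.4066.
So the eigenvalues of A^T A are ≈ 6.4066, 30.5934 (all ≥ 0, as they must be for A^T A). The largest is λ_max = (37 + sqrt(585))/2 ≈ 30.5934, hence ||A||_2 = sqrt(λ_max) = sqrt((37 + sqrt(585))/2) ≈ 5.5311.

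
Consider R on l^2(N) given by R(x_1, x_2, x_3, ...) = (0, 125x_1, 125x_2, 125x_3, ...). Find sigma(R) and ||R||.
sigma(R) = closed disk {z in C : |z| ≤ 125}; ||R|| = 125

Note R = 125·U where U is the unit right shift (U x)_k = x_{k-1} (with x_0 := 0); so ||R|| = 125||U|| and sigma(R) = 125·sigma(U). ||R x||^2 = sum_{k≥1} |125x_k|^2 = 15625||x||^2, so ||R|| = 125 and sigma(R) ⊂ {|z| ≤ 125}. For any |lambda| < 125, the equation (R - lambda I) x = 0 forces x_1 = 0, then 125x_k = lambda x_{k+1} ⇒ x = 0, so R has no eigenvalues. But (R - lambda I) is not surjective for |lambda| < 125: solving (R - lambda I) x = e_1 would require x_n proportional to (lambda/125)^(-n), which is not in l^2. So every |lambda| < 125 lies in the residual spectrum. The boundary |lambda| = 125 is in the approximate point spectrum (the spectrum is closed). Hence sigma(R) is the closed disk of radius 125.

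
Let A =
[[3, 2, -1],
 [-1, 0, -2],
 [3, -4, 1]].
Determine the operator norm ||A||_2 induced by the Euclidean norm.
||A||_2 ≈ 5.209 (= sqrt(largest eigenvalue of A^T A))

||A||_2 = sigma_max(A) = sqrt(lambda_max(A^T A)). Form the symmetric matrix M = A^T A =
[[19, -6, 2],
 [-6, 20, -6],
 [2, -6, 6]].
Its characteristic polynomial (trace, sum of principal 2x2 minors, determinant of M give the coefficients) is
  p(λ) = det(λ I - M) = λ^3 - 45λ^2 + 538λ - 1444.
No integer candidate from the rational root theorem (±divisors of 1444) is a root, so the roots are irrational. The cubic discriminant is Δ = 9870260 > 0, so there are three distinct real roots. p(3) = -208 and p(4) = 52 have opposite signs, so a root lies in (3, 4); Newton's method refines it to λ ≈ 3.7772. p(14) = 12 and p(15) = -124 have opposite signs, so a root lies in (14, 15); Newton's method refines it to λ ≈ 14.0894. p(27) = -40 and p(28) = 292 have opposite signs, so a root lies in (27, 28); Newton's method refines it to λ ≈ 27.1334. Check (Vieta): the three roots sum to 45, matching tr M = 45.
So the eigenvalues of A^T A are ≈ 3.7772, 14.0894, 27.1334 (all ≥ 0, as they must be for A^T A). The largest is λ_max ≈ 27.1334, hence ||A||_2 = sqrt(λ_max) ≈ 5.209.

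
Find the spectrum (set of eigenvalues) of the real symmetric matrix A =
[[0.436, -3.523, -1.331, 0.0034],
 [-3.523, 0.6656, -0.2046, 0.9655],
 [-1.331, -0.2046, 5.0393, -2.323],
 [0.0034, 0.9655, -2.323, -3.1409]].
sigma(A) ≈ {-4, -3, 4, 6}

A is real symmetric, so its spectrum consists of real eigenvalues. Expanding the characteristic polynomial of the displayed matrix gives
  det(λ I - A) = p(λ) = λ^4 + (-3)λ^3 + (-34)λ^2 + (48)λ + (287.9984).
Solving p(λ) = 0 yields eigenvalues ≈ -4, -3, 4, 6. (A is shown rounded to 4 decimals, so these recover the underlying integer eigenvalues to within that precision.)
Verification: the trace of A = 3 equals the sum of eigenvalues 3, and det(A) ≈ 287.9984 matches the eigenvalue product 288.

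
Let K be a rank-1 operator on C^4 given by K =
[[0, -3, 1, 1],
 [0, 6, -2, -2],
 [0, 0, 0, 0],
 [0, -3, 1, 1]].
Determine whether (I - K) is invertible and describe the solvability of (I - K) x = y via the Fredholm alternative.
(I - K) is invertible (det(I - K) = -6 ≠ 0), so for every y in C^4 the equation (I - K) x = y has a unique solution.

K has rank 1, so it is an outer product K = u v^T: every row of K is a multiple of one row vector. Reading off the entries, u = (-1, 2, 0, -1) and v = (0, 3, -1, -1) (row i of K equals u_i·v^T). A rank-one matrix u v^T satisfies K u = u (v·u) and kills the (3)-dimensional subspace v^⊥, so its characteristic polynomial is lambda^3 (lambda - v·u) with v·u = tr K = 7. Hence the eigenvalues of I - K are 1 (multiplicity 3) and 1 - (7) = -6, so det(I - K) = -6. (Direct check: I - K =
[[1, 3, -1, -1],
 [0, -5, 2, 2],
 [0, 0, 1, 0],
 [0, 3, -1, 0]]
has determinant -6.) The finite-dimensional Fredholm alternative says: either (I - K) is invertible, or ker(I - K) ≠ {0} and then range(I - K) = ker((I - K)^*)^⊥, with dim ker(I - K) = dim ker((I - K)^*). Since det(I - K) ≠ 0, 1 is not an eigenvalue of K and ker(I - K) = {0}, so we are in the first case: for every y there is a unique x = (I - K)^(-1) y. Explicitly, by the Sherman–Morrison formula, (I - u v^T)^(-1) = I + u v^T/(1 - v·u), i.e. (I - K)^(-1) = I + K/(-6).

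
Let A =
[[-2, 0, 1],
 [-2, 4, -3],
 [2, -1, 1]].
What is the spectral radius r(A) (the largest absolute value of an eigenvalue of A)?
r(A) ≈ 4.9089

The eigenvalues of A are the roots of its characteristic polynomial. With M = A (coefficients from the trace, the sum of principal 2x2 minors, and det A):
  p(λ) = det(λ I - M) = λ^3 - 3λ^2 - 11λ + 8.
No integer candidate from the rational root theorem (±divisors of 8) is a root, so the roots are irrational. The cubic discriminant is Δ = 10301 > 0, so there are three distinct real roots. p(-3) = -13 and p(-2) = 10 have opposite signs, so a root lies in (-3, -2); Newton's method refines it to λ ≈ -2.5484. p(0) = 8 and p(1) = -5 have opposite signs, so a root lies in (0, 1); Newton's method refines it to λ ≈ 0.6395. p(4) = -20 and p(5) = 3 have opposite signs, so a root lies in (4, 5); Newton's method refines it to λ ≈ 4.9089. Check (Vieta): the three roots sum to 3, matching tr M = 3.
Thus the eigenvalues (to 4 decimals) are -2.5484 (modulus 2.5484); 0.6395 (modulus 0.6395); 4.9089 (modulus 4.9089). The spectral radius is the largest modulus: r(A) ≈ 4.9089. (Cross-check: r(A) ≤ ||A||_2 ≈ 5.7932; equality holds whenever A is normal, though it can also hold for some non-normal A.)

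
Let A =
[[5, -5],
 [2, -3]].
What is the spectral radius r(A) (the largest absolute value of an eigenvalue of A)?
r(A) = (2 + sqrt(24))/2 ≈ 3.4495

The eigenvalues of A are the roots of its characteristic polynomial. With M = A (coefficients from the trace and determinant):
  p(λ) = det(λ I - M) = λ^2 - 2λ - 5.
For λ^2 - 2λ - 5 the discriminant is 24. It is nonnegative but not a perfect square, so the roots are real and irrational: λ = (2 ± sqrt(24))/2 ≈ 3.4495, -1.4495.
Thus the eigenvalues (to 4 decimals) are 3.4495 (modulus 3.4495); -1.4495 (modulus 1.4495). The spectral radius is the largest modulus: r(A) = (2 + sqrt(24))/2 ≈ 3.4495. (Cross-check: r(A) ≤ ||A||_2 ≈ 7.9121; equality holds whenever A is normal, though it can also hold for some non-normal A.)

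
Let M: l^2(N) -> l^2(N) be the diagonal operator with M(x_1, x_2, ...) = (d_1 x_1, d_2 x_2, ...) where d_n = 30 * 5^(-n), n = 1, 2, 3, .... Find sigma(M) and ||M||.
sigma(M) = {30 * 5^(-n) : n ≥ 1} ∪ {0}; ||M|| = 6

A bounded diagonal operator on l^2 with diagonal entries d_n has spectrum equal to the closure of {d_n : n ≥ 1}: every d_n is an eigenvalue (with eigenvector e_n), so {d_n} ⊂ sigma(M); the spectrum is closed, so its closure is too; and for lambda not in the closure, (M - lambda I) has bounded inverse (the diagonal entries 1/(d_n - lambda) are bounded). For our sequence d_n = 30 * 5^(-n), n = 1, 2, 3, ...:
  - {d_n} = {30 * 5^(-n) : n ≥ 1}; the only limit point is 0
  - closure = {30 * 5^(-n) : n ≥ 1} ∪ {0}
For the norm: a diagonal operator has ||M|| = sup_n |d_n|. Here d_n = 30 * 5^(-n) is positive and decreasing, so sup_n |d_n| = d_1 = 30/5 = 6. So ||M|| = 6.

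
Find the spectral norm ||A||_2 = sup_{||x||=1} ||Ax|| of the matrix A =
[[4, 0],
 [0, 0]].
||A||_2 = 4 (= sqrt(largest eigenvalue of A^T A))

||A||_2 = sigma_max(A) = sqrt(lambda_max(A^T A)). Form the symmetric matrix M = A^T A =
[[16, 0],
 [0, 0]].
Its characteristic polynomial (trace, determinant of M give the coefficients) is
  p(λ) = det(λ I - M) = λ^2 - 16λ.
For λ^2 - 16λ the discriminant is 256. It is a perfect square (16^2), so the roots are rational: λ = (16 ± 16)/2 = 16, 0.
So the eigenvalues of A^T A are ≈ 0, 16 (all ≥ 0, as they must be for A^T A). The largest is λ_max = 16, hence ||A||_2 = sqrt(λ_max) = 4.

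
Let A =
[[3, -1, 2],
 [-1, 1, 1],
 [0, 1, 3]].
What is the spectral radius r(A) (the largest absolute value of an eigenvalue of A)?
r(A) ≈ 3.5276

The eigenvalues of A are the roots of its characteristic polynomial. With M = A (coefficients from the trace, the sum of principal 2x2 minors, and det A):
  p(λ) = det(λ I - M) = λ^3 - 7λ^2 + 13λ - 1.
No integer candidate from the rational root theorem (±divisors of 1) is a root, so the roots are irrational. The cubic discriminant is Δ = -268 < 0, so there is one real root and a complex-conjugate pair. p(0) = -1 and p(1) = 6 have opposite signs, so a root lies in (0, 1); Newton's method refines it to λ ≈ 0.0804. Dividing out (λ - (0.0804)) leaves approximately λ^2 - 6.9196λ + 12.4439. For λ^2 - 6.9196λ + 12.4439 the discriminant is -1.8943. It is negative, so the remaining roots are the complex-conjugate pair λ ≈ 3.4598 ± 0.6882i. Their product equals the constant term, so |λ|^2 ≈ 12.4439 and |λ| ≈ 3.5276.
Thus the eigenvalues (to 4 decimals) are 0.0804 (modulus 0.0804); 3.4598 ± 0.6882i (modulus 3.5276). The spectral radius is the largest modulus: r(A) ≈ 3.5276. (Cross-check: r(A) ≤ ||A||_2 ≈ 4.1728; equality holds whenever A is normal, though it can also hold for some non-normal A.)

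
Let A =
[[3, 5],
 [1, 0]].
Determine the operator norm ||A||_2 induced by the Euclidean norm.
||A||_2 = sqrt((35 + sqrt(1125))/2) ≈ 5.8541 (= sqrt(largest eigenvalue of A^T A))

||A||_2 = sigma_max(A) = sqrt(lambda_max(A^T A)). Form the symmetric matrix M = A^T A =
[[10, 15],
 [15, 25]].
Its characteristic polynomial (trace, determinant of M give the coefficients) is
  p(λ) = det(λ I - M) = λ^2 - 35λ + 25.
For λ^2 - 35λ + 25 the discriminant is 1125. It is nonnegative but not a perfect square, so the roots are real and irrational: λ = (35 ± sqrt(1125))/2 ≈ 34.2705, 0.7295.
So the eigenvalues of A^T A are ≈ 0.7295, 34.2705 (all ≥ 0, as they must be for A^T A). The largest is λ_max = (35 + sqrt(1125))/2 ≈ 34.2705, hence ||A||_2 = sqrt(λ_max) = sqrt((35 + sqrt(1125))/2) ≈ 5.8541.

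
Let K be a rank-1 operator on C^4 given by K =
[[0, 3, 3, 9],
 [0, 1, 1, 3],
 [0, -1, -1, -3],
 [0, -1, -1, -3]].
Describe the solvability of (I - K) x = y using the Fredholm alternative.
(I - K) is invertible (det(I - K) = 4 ≠ 0), so for every y in C^4 the equation (I - K) x = y has a unique solution.

K has rank 1, so it is an outer product K = u v^T: every row of K is a multiple of one row vector. Reading off the entries, u = (3, 1, -1, -1) and v = (0, 1, 1, 3) (row i of K equals u_i·v^T). A rank-one matrix u v^T satisfies K u = u (v·u) and kills the (3)-dimensional subspace v^⊥, so its characteristic polynomial is lambda^3 (lambda - v·u) with v·u = tr K = -3. Hence the eigenvalues of I - K are 1 (multiplicity 3) and 1 - (-3) = 4, so det(I - K) = 4. (Direct check: I - K =
[[1, -3, -3, -9],
 [0, 0, -1, -3],
 [0, 1, 2, 3],
 [0, 1, 1, 4]]
has determinant 4.) The finite-dimensional Fredholm alternative says: either (I - K) is invertible, or ker(I - K) ≠ {0} and then range(I - K) = ker((I - K)^*)^⊥, with dim ker(I - K) = dim ker((I - K)^*). Since det(I - K) ≠ 0, 1 is not an eigenvalue of K and ker(I - K) = {0}, so we are in the first case: for every y there is a unique x = (I - K)^(-1) y. Explicitly, by the Sherman–Morrison formula, (I - u v^T)^(-1) = I + u v^T/(1 - v·u), i.e. (I - K)^(-1) = I + K/(4).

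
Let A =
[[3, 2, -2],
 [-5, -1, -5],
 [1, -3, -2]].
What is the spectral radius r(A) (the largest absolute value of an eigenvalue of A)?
r(A) ≈ 5.368

The eigenvalues of A are the roots of its characteristic polynomial. With M = A (coefficients from the trace, the sum of principal 2x2 minors, and det A):
  p(λ) = det(λ I - M) = λ^3 - 10λ + 101.
No integer candidate from the rational root theorem (±divisors of 101) is a root, so the roots are irrational. The cubic discriminant is Δ = -271427 < 0, so there is one real root and a complex-conjugate pair. p(-6) = -55 and p(-5) = 26 have opposite signs, so a root lies in (-6, -5); Newton's method refines it to λ ≈ -5.368. Dividing out (λ - (-5.368)) leaves approximately λ^2 - 5.368λ + 18.8153. For λ^2 - 5.368λ + 18.8153 the discriminant is -46.4458. It is negative, so the remaining roots are the complex-conjugate pair λ ≈ 2.684 ± 3.4076i. Their product equals the constant term, so |λ|^2 ≈ 18.8153 and |λ| ≈ 4.3377.
Thus the eigenvalues (to 4 decimals) are -5.368 (modulus 5.368); 2.684 ± 3.4076i (modulus 4.3377). The spectral radius is the largest modulus: r(A) ≈ 5.368. (Cross-check: r(A) ≤ ||A||_2 ≈ 7.339; equality holds whenever A is normal, though it can also hold for some non-normal A.)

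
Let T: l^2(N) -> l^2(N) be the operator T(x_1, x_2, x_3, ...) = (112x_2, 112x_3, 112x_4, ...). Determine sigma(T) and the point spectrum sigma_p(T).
sigma(T) = closed disk {z in C : |z| ≤ 112}; sigma_p(T) = open disk {z in C : |z| < 112}

Note T = 112·V where V is the unit left shift (V x)_k = x_{k+1}; so sigma(T) = 112·sigma(V) and ||T|| = 112||V||. ||T x||^2 = 12544sum_{k≥2} |x_k|^2 ≤ 12544||x||^2, with equality on {x : x_1 = 0}, so ||T|| = 112. For any lambda with |lambda| < 112, set r = lambda/112 (|r| < 1); the vector x = (1, r, r^2, ...) is in l^2 and satisfies T x = 112(r, r^2, ...) = lambda x, so lambda is an eigenvalue. On the boundary |lambda| = 112 the geometric series diverges, so no l^2 eigenvector exists, but these lambda lie in the approximate point spectrum. Hence sigma(T) is the closed disk of radius 112 and sigma_p(T) is the open disk.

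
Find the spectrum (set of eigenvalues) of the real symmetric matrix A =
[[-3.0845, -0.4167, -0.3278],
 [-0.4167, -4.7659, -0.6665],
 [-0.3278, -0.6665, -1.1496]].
sigma(A) ≈ {-5, -3, -1}

A is real symmetric, so its spectrum consists of real eigenvalues. Expanding the characteristic polynomial of the displayed matrix gives
  det(λ I - A) = p(λ) = λ^3 + (9)λ^2 + (23)λ + (15).
Solving p(λ) = 0 yields eigenvalues ≈ -5, -3, -1. (A is shown rounded to 4 decimals, so these recover the underlying integer eigenvalues to within that precision.)
Verification: the trace of A = -9 equals the sum of eigenvalues -9, and det(A) ≈ -14.9998 matches the eigenvalue product -15.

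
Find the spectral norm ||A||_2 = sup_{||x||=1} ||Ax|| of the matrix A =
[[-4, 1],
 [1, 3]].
||A||_2 = sqrt((27 + sqrt(53))/2) ≈ 4.1401 (= sqrt(largest eigenvalue of A^T A))

||A||_2 = sigma_max(A) = sqrt(lambda_max(A^T A)). Form the symmetric matrix M = A^T A =
[[17, -1],
 [-1, 10]].
Its characteristic polynomial (trace, determinant of M give the coefficients) is
  p(λ) = det(λ I - M) = λ^2 - 27λ + 169.
For λ^2 - 27λ + 169 the discriminant is 53. It is nonnegative but not a perfect square, so the roots are real and irrational: λ = (27 ± sqrt(53))/2 ≈ 17.1401, 9.8599.
So the eigenvalues of A^T A are ≈ 9.8599, 17.1401 (all ≥ 0, as they must be for A^T A). The largest is λ_max = (27 + sqrt(53))/2 ≈ 17.1401, hence ||A||_2 = sqrt(λ_max) = sqrt((27 + sqrt(53))/2) ≈ 4.1401.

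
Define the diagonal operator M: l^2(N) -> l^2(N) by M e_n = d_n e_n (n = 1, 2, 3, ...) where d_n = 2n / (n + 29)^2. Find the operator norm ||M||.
||M|| = 1/58 (attained at n = 29)

For M diagonal, ||M|| = sup_n |d_n|. Treat f(x) = 2x / (x + 29)^2 for real x > 0. By the quotient rule, f'(x) = 2(29 - x)/(x + 29)^3, which is positive for x < 29 and negative for x > 29. So f has a unique maximum at x = 29, and since 29 is a positive integer, the supremum over n ≥ 1 is attained at n = 29: d_29 = 2·29/(29 + 29)^2 = 2·29/3364 = 1/58. Hence ||M|| = 1/58.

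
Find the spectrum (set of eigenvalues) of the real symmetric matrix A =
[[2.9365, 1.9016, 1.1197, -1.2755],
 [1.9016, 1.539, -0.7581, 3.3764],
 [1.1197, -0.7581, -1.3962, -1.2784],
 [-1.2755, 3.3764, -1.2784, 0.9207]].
sigma(A) ≈ {-3, -2, 4, 5}

A is real symmetric, so its spectrum consists of real eigenvalues. Expanding the characteristic polynomial of the displayed matrix gives
  det(λ I - A) = p(λ) = λ^4 + (-4)λ^3 + (-19)λ^2 + (46)λ + (120).
Solving p(λ) = 0 yields eigenvalues ≈ -3, -2, 4, 5. (A is shown rounded to 4 decimals, so these recover the underlying integer eigenvalues to within that precision.)
Verification: the trace of A = 4 equals the sum of eigenvalues 4, and det(A) ≈ 120.0004 matches the eigenvalue product 120.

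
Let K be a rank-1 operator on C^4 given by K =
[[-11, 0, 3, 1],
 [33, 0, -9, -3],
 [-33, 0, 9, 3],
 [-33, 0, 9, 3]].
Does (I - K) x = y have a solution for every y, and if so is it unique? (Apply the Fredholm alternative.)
(I - K) is singular (det(I - K) = 0, i.e. 1 ∈ sigma(K)). (I - K) x = y is solvable iff y ⊥ ker((I - K)^*) = span{(-11, 0, 3, 1)}, i.e. iff -11y_1 + 3y_3 + y_4 = 0. When solvable, the solutions are x = y + c·(1, -3, 3, 3), c arbitrary (ker(I - K) = span{(1, -3, 3, 3)}, dimension 1).

K has rank 1, so it is an outer product K = u v^T: every row of K is a multiple of one row vector. Reading off the entries, u = (1, -3, 3, 3) and v = (-11, 0, 3, 1) (row i of K equals u_i·v^T). A rank-one matrix u v^T satisfies K u = u (v·u) and kills the (3)-dimensional subspace v^⊥, so its characteristic polynomial is lambda^3 (lambda - v·u) with v·u = tr K = 1. Hence the eigenvalues of I - K are 1 (multiplicity 3) and 1 - (1) = 0, so det(I - K) = 0. (Direct check: I - K =
[[12, 0, -3, -1],
 [-33, 1, 9, 3],
 [33, 0, -8, -3],
 [33, 0, -9, -2]]
has determinant 0.) So 1 is an eigenvalue of K and (I - K) is not invertible. The finite-dimensional Fredholm alternative says: either (I - K) is invertible, or ker(I - K) ≠ {0} and then range(I - K) = ker((I - K)^*)^⊥, with dim ker(I - K) = dim ker((I - K)^*). We are in the second case, so we need both kernels. Kernel of I - K: (I - K) u = u - u (v·u) = u - u = 0, so ker(I - K) = span{u} = span{(1, -3, 3, 3)} (it is exactly 1-dimensional because rank(I - K) = 3). Kernel of the adjoint: K is real, so (I - K)^* = I - K^T = I - v u^T, and (I - v u^T) v = v - v (u·v) = 0; hence ker((I - K)^*) = span{v} = span{(-11, 0, 3, 1)}. Therefore (I - K) x = y is solvable iff <y, v> = 0, i.e. iff -11y_1 + 3y_3 + y_4 = 0. When this holds, K y = u (v·y) = 0, so (I - K) y = y and x = y is a particular solution; the full solution set is the line x = y + c·u = y + c·(1, -3, 3, 3), c ∈ C.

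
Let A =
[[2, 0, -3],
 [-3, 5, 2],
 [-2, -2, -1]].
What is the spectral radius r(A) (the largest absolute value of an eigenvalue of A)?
r(A) ≈ 4.5803

The eigenvalues of A are the roots of its characteristic polynomial. With M = A (coefficients from the trace, the sum of principal 2x2 minors, and det A):
  p(λ) = det(λ I - M) = λ^3 - 6λ^2 + λ + 50.
No integer candidate from the rational root theorem (±divisors of 50) is a root, so the roots are irrational. The cubic discriminant is Δ = -29668 < 0, so there is one real root and a complex-conjugate pair. p(-3) = -34 and p(-2) = 16 have opposite signs, so a root lies in (-3, -2); Newton's method refines it to λ ≈ -2.3833. Dividing out (λ - (-2.3833)) leaves approximately λ^2 - 8.3833λ + 20.9796. For λ^2 - 8.3833λ + 20.9796 the discriminant is -13.6391. It is negative, so the remaining roots are the complex-conjugate pair λ ≈ 4.1916 ± 1.8466i. Their product equals the constant term, so |λ|^2 ≈ 20.9796 and |λ| ≈ 4.5803.
Thus the eigenvalues (to 4 decimals) are -2.3833 (modulus 2.3833); 4.1916 ± 1.8466i (modulus 4.5803). The spectral radius is the largest modulus: r(A) ≈ 4.5803. (Cross-check: r(A) ≤ ||A||_2 ≈ 6.604; equality holds whenever A is normal, though it can also hold for some non-normal A.)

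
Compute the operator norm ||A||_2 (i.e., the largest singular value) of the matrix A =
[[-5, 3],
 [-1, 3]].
||A||_2 = sqrt((44 + sqrt(1360))/2) ≈ 6.3592 (= sqrt(largest eigenvalue of A^T A))

||A||_2 = sigma_max(A) = sqrt(lambda_max(A^T A)). Form the symmetric matrix M = A^T A =
[[26, -18],
 [-18, 18]].
Its characteristic polynomial (trace, determinant of M give the coefficients) is
  p(λ) = det(λ I - M) = λ^2 - 44λ + 144.
For λ^2 - 44λ + 144 the discriminant is 1360. It is nonnegative but not a perfect square, so the roots are real and irrational: λ = (44 ± sqrt(1360))/2 ≈ 40.4391, 3.5609.
So the eigenvalues of A^T A are ≈ 3.5609, 40.4391 (all ≥ 0, as they must be for A^T A). The largest is λ_max = (44 + sqrt(1360))/2 ≈ 40.4391, hence ||A||_2 = sqrt(λ_max) = sqrt((44 + sqrt(1360))/2) ≈ 6.3592.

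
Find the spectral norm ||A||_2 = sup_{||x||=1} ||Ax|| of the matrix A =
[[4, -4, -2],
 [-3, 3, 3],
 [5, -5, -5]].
||A||_2 = sqrt(136) ≈ 11.6619 (= sqrt(largest eigenvalue of A^T A))

||A||_2 = sigma_max(A) = sqrt(lambda_max(A^T A)). Form the symmetric matrix M = A^T A =
[[50, -50, -42],
 [-50, 50, 42],
 [-42, 42, 38]].
Its characteristic polynomial (trace, sum of principal 2x2 minors, determinant of M give the coefficients) is
  p(λ) = det(λ I - M) = λ^3 - 138λ^2 + 272λ.
The constant term is 0, so λ = 0 is a root. Dividing out λ leaves p(λ) = λ(λ^2 - 138λ + 272). For λ^2 - 138λ + 272 the discriminant is 17956. It is a perfect square (134^2), so the roots are rational: λ = (138 ± 134)/2 = 136, 2.
So the eigenvalues of A^T A are ≈ 0, 2, 136 (all ≥ 0, as they must be for A^T A). The largest is λ_max = 136, hence ||A||_2 = sqrt(λ_max) = sqrt(136) ≈ 11.6619.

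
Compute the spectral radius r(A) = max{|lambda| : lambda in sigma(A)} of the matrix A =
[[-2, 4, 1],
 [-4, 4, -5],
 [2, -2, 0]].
r(A) ≈ 2.7877

The eigenvalues of A are the roots of its characteristic polynomial. With M = A (coefficients from the trace, the sum of principal 2x2 minors, and det A):
  p(λ) = det(λ I - M) = λ^3 - 2λ^2 - 4λ + 20.
No integer candidate from the rational root theorem (±divisors of 20) is a root, so the roots are irrational. The cubic discriminant is Δ = -6960 < 0, so there is one real root and a complex-conjugate pair. p(-3) = -13 and p(-2) = 12 have opposite signs, so a root lies in (-3, -2); Newton's method refines it to λ ≈ -2.5737. Dividing out (λ - (-2.5737)) leaves approximately λ^2 - 4.5737λ + 7.771. For λ^2 - 4.5737λ + 7.771 the discriminant is -10.1658. It is negative, so the remaining roots are the complex-conjugate pair λ ≈ 2.2868 ± 1.5942i. Their product equals the constant term, so |λ|^2 ≈ 7.771 and |λ| ≈ 2.7877.
Thus the eigenvalues (to 4 decimals) are -2.5737 (modulus 2.5737); 2.2868 ± 1.5942i (modulus 2.7877). The spectral radius is the largest modulus: r(A) ≈ 2.7877. (Cross-check: r(A) ≤ ||A||_2 ≈ 8.4374; equality holds whenever A is normal, though it can also hold for some non-normal A.)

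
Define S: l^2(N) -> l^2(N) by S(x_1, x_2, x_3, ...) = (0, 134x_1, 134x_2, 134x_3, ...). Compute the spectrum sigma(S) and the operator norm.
sigma(S) = closed disk {z in C : |z| ≤ 134}; ||S|| = 134

Note S = 134·U where U is the unit right shift (U x)_k = x_{k-1} (with x_0 := 0); so ||S|| = 134||U|| and sigma(S) = 134·sigma(U). ||S x||^2 = sum_{k≥1} |134x_k|^2 = 17956||x||^2, so ||S|| = 134 and sigma(S) ⊂ {|z| ≤ 134}. For any |lambda| < 134, the equation (S - lambda I) x = 0 forces x_1 = 0, then 134x_k = lambda x_{k+1} ⇒ x = 0, so S has no eigenvalues. But (S - lambda I) is not surjective for |lambda| < 134: solving (S - lambda I) x = e_1 would require x_n proportional to (lambda/134)^(-n), which is not in l^2. So every |lambda| < 134 lies in the residual spectrum. The boundary |lambda| = 134 is in the approximate point spectrum (the spectrum is closed). Hence sigma(S) is the closed disk of radius 134.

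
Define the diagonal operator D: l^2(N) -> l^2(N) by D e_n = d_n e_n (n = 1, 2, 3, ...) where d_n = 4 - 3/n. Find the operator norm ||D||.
||D|| = 4

For a diagonal operator on l^2 with entries d_n, ||D|| = sup_n |d_n|. Here d_1 = 1, d_2 = 5/2, ..., and d_n = 4 - 3/n increases monotonically toward 4. All terms lie in [1, 4), so |d_n| = d_n and the supremum is the limit 4, which is not attained by any individual d_n. Hence ||D|| = 4.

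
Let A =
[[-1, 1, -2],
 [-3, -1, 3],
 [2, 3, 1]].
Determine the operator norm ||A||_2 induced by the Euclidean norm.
||A||_2 ≈ 4.8434 (= sqrt(largest eigenvalue of A^T A))

||A||_2 = sigma_max(A) = sqrt(lambda_max(A^T A)). Form the symmetric matrix M = A^T A =
[[14, 8, -5],
 [8, 11, -2],
 [-5, -2, 14]].
Its characteristic polynomial (trace, sum of principal 2x2 minors, determinant of M give the coefficients) is
  p(λ) = det(λ I - M) = λ^3 - 39λ^2 + 411λ - 1089.
No integer candidate from the rational root theorem (±divisors of 1089) is a root, so the roots are irrational. The cubic discriminant is Δ = 3009744 > 0, so there are three distinct real roots. p(4) = -5 and p(5) = 116 have opposite signs, so a root lies in (4, 5); Newton's method refines it to λ ≈ 4.0342. p(11) = 44 and p(12) = -45 have opposite signs, so a root lies in (11, 12); Newton's method refines it to λ ≈ 11.507. p(23) = -100 and p(24) = 135 have opposite signs, so a root lies in (23, 24); Newton's method refines it to λ ≈ 23.4588. Check (Vieta): the three roots sum to 39, matching tr M = 39.
So the eigenvalues of A^T A are ≈ 4.0342, 11.507, 23.4588 (all ≥ 0, as they must be for A^T A). The largest is λ_max ≈ 23.4588, hence ||A||_2 = sqrt(λ_max) ≈ 4.8434.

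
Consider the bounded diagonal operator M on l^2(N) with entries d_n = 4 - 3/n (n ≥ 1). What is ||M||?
||M|| = 4

For a diagonal operator on l^2 with entries d_n, ||M|| = sup_n |d_n|. Here d_1 = 1, d_2 = 5/2, ..., and d_n = 4 - 3/n increases monotonically toward 4. All terms lie in [1, 4), so |d_n| = d_n and the supremum is the limit 4, which is not attained by any individual d_n. Hence ||M|| = 4.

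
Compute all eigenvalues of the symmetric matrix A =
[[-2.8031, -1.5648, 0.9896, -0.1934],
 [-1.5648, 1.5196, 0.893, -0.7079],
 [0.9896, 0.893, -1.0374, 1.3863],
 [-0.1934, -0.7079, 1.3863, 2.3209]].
sigma(A) ≈ {-4, -1, 2, 3}

A is real symmetric, so its spectrum consists of real eigenvalues. Expanding the characteristic polynomial of the displayed matrix gives
  det(λ I - A) = p(λ) = λ^4 + (0)λ^3 + (-15)λ^2 + (10)λ + (24.0014).
Solving p(λ) = 0 yields eigenvalues ≈ -4, -1, 2, 3. (A is shown rounded to 4 decimals, so these recover the underlying integer eigenvalues to within that precision.)
Verification: the trace of A = 0 equals the sum of eigenvalues 0, and det(A) ≈ 24.0014 matches the eigenvalue product 24.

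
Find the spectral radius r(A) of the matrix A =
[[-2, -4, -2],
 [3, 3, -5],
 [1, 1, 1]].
r(A) ≈ 3.6126

The eigenvalues of A are the roots of its characteristic polynomial. With M = A (coefficients from the trace, the sum of principal 2x2 minors, and det A):
  p(λ) = det(λ I - M) = λ^3 - 2λ^2 + 14λ - 16.
No integer candidate from the rational root theorem (±divisors of 16) is a root, so the roots are irrational. The cubic discriminant is Δ = -9552 < 0, so there is one real root and a complex-conjugate pair. p(1) = -3 and p(2) = 12 have opposite signs, so a root lies in (1, 2); Newton's method refines it to λ ≈ 1.226. Dividing out (λ - (1.226)) leaves approximately λ^2 - 0.774λ + 13.0511. For λ^2 - 0.774λ + 13.0511 the discriminant is -51.6051. It is negative, so the remaining roots are the complex-conjugate pair λ ≈ 0.387 ± 3.5918i. Their product equals the constant term, so |λ|^2 ≈ 13.0511 and |λ| ≈ 3.6126.
Thus the eigenvalues (to 4 decimals) are 1.226 (modulus 1.226); 0.387 ± 3.5918i (modulus 3.6126). The spectral radius is the largest modulus: r(A) ≈ 3.6126. (Cross-check: r(A) ≤ ||A||_2 ≈ 6.8006; equality holds whenever A is normal, though it can also hold for some non-normal A.)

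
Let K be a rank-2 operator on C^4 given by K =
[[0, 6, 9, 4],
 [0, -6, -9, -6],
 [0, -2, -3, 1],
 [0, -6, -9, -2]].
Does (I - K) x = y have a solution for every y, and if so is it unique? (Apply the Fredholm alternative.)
(I - K) is invertible (det(I - K) = 3 ≠ 0), so for every y in C^4 the equation (I - K) x = y has a unique solution.

K has rank 2 and factors as K = U V^T = u1 v1^T + u2 v2^T with u1 = (-1, 3, -2, -1), v1 = (0, 0, 0, -1), u2 = (-3, 3, 1, 3), v2 = (0, -2, -3, -1) (multiplying out reproduces the displayed K). The nonzero eigenvalues of U V^T coincide with those of the 2 x 2 matrix G = V^T U = [[v1·u1, v1·u2], [v2·u1, v2·u2]] = [[1, -3], [1, -12]], and by the Sylvester determinant identity det(I_4 - U V^T) = det(I_2 - V^T U) = det([[0, 3], [-1, 13]]) = (0)(13) - (3)(-1) = 3. (Direct check: I - K =
[[1, -6, -9, -4],
 [0, 7, 9, 6],
 [0, 2, 4, -1],
 [0, 6, 9, 3]]
has determinant 3.) The finite-dimensional Fredholm alternative says: either (I - K) is invertible, or ker(I - K) ≠ {0} and then range(I - K) = ker((I - K)^*)^⊥, with dim ker(I - K) = dim ker((I - K)^*). Since det(I - K) ≠ 0, 1 is not an eigenvalue of K and ker(I - K) = {0}, so we are in the first case: for every y there is a unique x = (I - K)^(-1) y. (Explicitly, by the Woodbury identity, (I - U V^T)^(-1) = I + U (I_2 - G)^(-1) V^T.)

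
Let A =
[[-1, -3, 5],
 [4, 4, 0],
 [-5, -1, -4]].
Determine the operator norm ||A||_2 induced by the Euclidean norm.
||A||_2 ≈ 7.8453 (= sqrt(largest eigenvalue of A^T A))

||A||_2 = sigma_max(A) = sqrt(lambda_max(A^T A)). Form the symmetric matrix M = A^T A =
[[42, 24, 15],
 [24, 26, -11],
 [15, -11, 41]].
Its characteristic polynomial (trace, sum of principal 2x2 minors, determinant of M give the coefficients) is
  p(λ) = det(λ I - M) = λ^3 - 109λ^2 + 2958λ - 2304.
No integer candidate from the rational root theorem (±divisors of 2304) is a root, so the roots are irrational. The cubic discriminant is Δ = 1721909124 > 0, so there are three distinct real roots. p(0) = -2304 and p(1) = 546 have opposite signs, so a root lies in (0, 1); Newton's method refines it to λ ≈ 0.8025. p(46) = 456 and p(47) = -236 have opposite signs, so a root lies in (46, 47); Newton's method refines it to λ ≈ 46.6489. p(61) = -474 and p(62) = 424 have opposite signs, so a root lies in (61, 62); Newton's method refines it to λ ≈ 61.5487. Check (Vieta): the three roots sum to 109, matching tr M = 109.
So the eigenvalues of A^T A are ≈ 0.8025, 46.6489, 61.5487 (all ≥ 0, as they must be for A^T A). The largest is λ_max ≈ 61.5487, hence ||A||_2 = sqrt(λ_max) ≈ 7.8453.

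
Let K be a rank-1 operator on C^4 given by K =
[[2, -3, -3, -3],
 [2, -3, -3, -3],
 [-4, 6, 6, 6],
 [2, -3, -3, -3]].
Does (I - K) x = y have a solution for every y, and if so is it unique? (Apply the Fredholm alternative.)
(I - K) is invertible (det(I - K) = -1 ≠ 0), so for every y in C^4 the equation (I - K) x = y has a unique solution.

K has rank 1, so it is an outer product K = u v^T: every row of K is a multiple of one row vector. Reading off the entries, u = (1, 1, -2, 1) and v = (2, -3, -3, -3) (row i of K equals u_i·v^T). A rank-one matrix u v^T satisfies K u = u (v·u) and kills the (3)-dimensional subspace v^⊥, so its characteristic polynomial is lambda^3 (lambda - v·u) with v·u = tr K = 2. Hence the eigenvalues of I - K are 1 (multiplicity 3) and 1 - (2) = -1, so det(I - K) = -1. (Direct check: I - K =
[[-1, 3, 3, 3],
 [-2, 4, 3, 3],
 [4, -6, -5, -6],
 [-2, 3, 3, 4]]
has determinant -1.) The finite-dimensional Fredholm alternative says: either (I - K) is invertible, or ker(I - K) ≠ {0} and then range(I - K) = ker((I - K)^*)^⊥, with dim ker(I - K) = dim ker((I - K)^*). Since det(I - K) ≠ 0, 1 is not an eigenvalue of K and ker(I - K) = {0}, so we are in the first case: for every y there is a unique x = (I - K)^(-1) y. Explicitly, by the Sherman–Morrison formula, (I - u v^T)^(-1) = I + u v^T/(1 - v·u), i.e. (I - K)^(-1) = I - K.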